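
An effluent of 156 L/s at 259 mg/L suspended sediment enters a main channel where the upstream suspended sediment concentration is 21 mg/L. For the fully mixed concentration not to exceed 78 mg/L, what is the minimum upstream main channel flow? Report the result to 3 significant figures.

495 L/s

Set C_mix = 78: (Q·21.00 + 156.0·259.0) / (Q + 156.0) = 78
→ Q = 156.0·(259.0 − 78)/(78 − 21.00) = 495.4 L/s.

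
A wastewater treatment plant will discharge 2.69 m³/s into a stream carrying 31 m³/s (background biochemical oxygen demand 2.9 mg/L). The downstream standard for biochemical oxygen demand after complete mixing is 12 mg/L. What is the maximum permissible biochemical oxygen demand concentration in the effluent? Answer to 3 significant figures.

117 mg/L

At the limit, (Qr·Cr + Qe·Cₑ)/(Qr + Qe) = 12:
Cₑ = (33.69·12 − 31.00·2.900) / 2.690 = 116.9 mg/L.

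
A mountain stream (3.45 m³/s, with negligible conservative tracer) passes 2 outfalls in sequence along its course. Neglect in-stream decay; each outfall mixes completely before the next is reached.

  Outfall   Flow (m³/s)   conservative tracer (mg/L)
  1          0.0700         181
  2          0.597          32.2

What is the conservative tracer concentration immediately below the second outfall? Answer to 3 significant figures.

After outfall 1: Q = 3.450 + 0.07000 = 3.520 m³/s; C = (3.450·0 + 0.07000·181.0)/3.520 = 3.599 mg/L.
After outfall 2: Q = 3.520 + 0.5970 = 4.117 m³/s; C = (3.520·3.599 + 0.5970·32.20)/4.117 = 7.747 mg/L.

7.75 mg/L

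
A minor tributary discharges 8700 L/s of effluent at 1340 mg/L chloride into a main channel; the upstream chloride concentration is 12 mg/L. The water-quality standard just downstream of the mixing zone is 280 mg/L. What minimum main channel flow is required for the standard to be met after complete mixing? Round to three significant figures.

34400 L/s

Set C_mix = 280: (Q·12.00 + 8700·1340) / (Q + 8700) = 280
→ Q = 8700·(1340 − 280)/(280 − 12.00) = 34410 L/s.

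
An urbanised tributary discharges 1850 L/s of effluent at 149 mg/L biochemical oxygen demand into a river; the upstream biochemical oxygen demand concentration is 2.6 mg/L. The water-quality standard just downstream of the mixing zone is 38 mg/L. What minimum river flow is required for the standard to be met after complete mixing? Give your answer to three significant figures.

Set C_mix = 38: (Q·2.600 + 1850·149.0) / (Q + 1850) = 38
→ Q = 1850·(149.0 − 38)/(38 − 2.600) = 5801 L/s.

5800 L/s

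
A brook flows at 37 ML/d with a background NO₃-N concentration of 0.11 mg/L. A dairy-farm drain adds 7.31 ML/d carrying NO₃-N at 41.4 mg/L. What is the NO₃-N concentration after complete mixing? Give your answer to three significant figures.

6.92 mg/L

Conservation of mass: C = (37.00·0.1100 + 7.310·41.40) / 44.31 = 306.7/44.31 = 6.922 mg/L.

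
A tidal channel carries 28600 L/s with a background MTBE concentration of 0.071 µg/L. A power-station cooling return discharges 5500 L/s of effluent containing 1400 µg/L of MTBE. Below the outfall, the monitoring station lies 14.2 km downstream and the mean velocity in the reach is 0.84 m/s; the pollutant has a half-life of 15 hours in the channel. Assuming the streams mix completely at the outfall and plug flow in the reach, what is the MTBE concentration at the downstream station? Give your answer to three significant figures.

Mixed concentration C = ΣQC/ΣQ = (28600·0.07100 + 5500·1400) / 34100 = 7702000/34100 = 225.9 µg/L.
Travel time t = 14.2·1000 / 0.84 = 16900 s = 4.696 h.
Half-life 15 h → k = ln 2 / 15 = 0.04621 h⁻¹ = 1.109 d⁻¹.
After decay, C = 225.9 × e^(−kt) = 225.9 × 0.8049 = 181.8 µg/L.

182 µg/L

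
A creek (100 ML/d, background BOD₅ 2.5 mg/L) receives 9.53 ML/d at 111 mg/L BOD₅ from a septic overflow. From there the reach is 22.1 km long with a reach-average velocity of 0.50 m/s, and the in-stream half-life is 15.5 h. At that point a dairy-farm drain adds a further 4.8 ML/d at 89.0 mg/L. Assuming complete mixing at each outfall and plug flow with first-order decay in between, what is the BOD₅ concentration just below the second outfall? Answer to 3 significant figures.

Conservation of mass: C = (100.0·2.500 + 9.530·111.0) / 109.5 = 1308/109.5 = 11.94 mg/L; combined flow 109.5 ML/d.
Travel time t = 22.1·1000 / 0.50 = 44200 s = 12.28 h.
Half-life 15.5 h → k = ln 2 / 15.5 = 0.04472 h⁻¹ = 1.073 d⁻¹.
Decay over the reach: 11.94·exp(−kt) = 11.94·0.5775 = 6.896 mg/L.
Second outfall: C = (109.5·6.896 + 4.800·89.00)/114.3 = 10.34 mg/L.

10.3 mg/L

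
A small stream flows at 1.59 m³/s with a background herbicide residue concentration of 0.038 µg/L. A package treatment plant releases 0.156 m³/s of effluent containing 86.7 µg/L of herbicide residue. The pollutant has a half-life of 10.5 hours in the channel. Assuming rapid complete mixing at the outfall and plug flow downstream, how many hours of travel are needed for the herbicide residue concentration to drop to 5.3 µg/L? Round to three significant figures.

Conservation of mass: C = (1.590·0.03800 + 0.1560·86.70) / 1.746 = 13.59/1.746 = 7.781 µg/L.
Half-life 10.5 h → k = ln 2 / 10.5 = 0.06601 h⁻¹ = 1.584 d⁻¹.
7.781·exp(−k·t) = 5.3 → t = ln(7.781/5.3)/k = 20940 s = 5.817 h.

5.82 h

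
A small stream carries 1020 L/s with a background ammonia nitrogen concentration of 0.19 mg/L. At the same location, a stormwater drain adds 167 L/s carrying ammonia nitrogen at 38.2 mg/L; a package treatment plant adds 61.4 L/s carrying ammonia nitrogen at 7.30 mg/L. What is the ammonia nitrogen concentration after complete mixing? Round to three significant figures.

5.62 mg/L

Mass balance: C = (1020·0.1900 + 167.0·38.20 + 61.40·7.300) / 1248 = 7021/1248 = 5.624 mg/L.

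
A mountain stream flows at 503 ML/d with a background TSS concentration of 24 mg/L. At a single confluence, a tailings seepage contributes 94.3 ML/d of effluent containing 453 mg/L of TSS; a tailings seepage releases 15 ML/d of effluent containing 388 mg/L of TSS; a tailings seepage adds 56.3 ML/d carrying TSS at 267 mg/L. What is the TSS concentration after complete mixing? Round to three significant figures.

113 mg/L

Mass balance: C = (503.0·24.00 + 94.30·453.0 + 15.00·388.0 + 56.30·267.0) / 668.6 = 75640/668.6 = 113.1 mg/L.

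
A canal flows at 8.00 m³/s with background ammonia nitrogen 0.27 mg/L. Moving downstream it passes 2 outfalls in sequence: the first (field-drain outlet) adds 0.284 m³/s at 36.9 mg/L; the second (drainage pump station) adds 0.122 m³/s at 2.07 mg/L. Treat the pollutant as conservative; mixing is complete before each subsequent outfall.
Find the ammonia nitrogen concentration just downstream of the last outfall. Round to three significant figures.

Below outfall 1: Q → 8.284 m³/s, C = (8.000·0.2700 + 0.2840·36.90)/8.284 = 1.526 mg/L.
Below outfall 2: Q → 8.406 m³/s, C = (8.284·1.526 + 0.1220·2.070)/8.406 = 1.534 mg/L.

1.53 mg/L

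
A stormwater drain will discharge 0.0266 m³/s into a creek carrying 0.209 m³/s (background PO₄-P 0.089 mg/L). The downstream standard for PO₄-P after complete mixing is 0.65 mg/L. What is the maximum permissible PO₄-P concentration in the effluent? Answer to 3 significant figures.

5.06 mg/L

At the limit, (Qr·Cr + Qe·Cₑ)/(Qr + Qe) = 0.65:
Cₑ = (0.2356·0.65 − 0.2090·0.08900) / 0.02660 = 5.058 mg/L.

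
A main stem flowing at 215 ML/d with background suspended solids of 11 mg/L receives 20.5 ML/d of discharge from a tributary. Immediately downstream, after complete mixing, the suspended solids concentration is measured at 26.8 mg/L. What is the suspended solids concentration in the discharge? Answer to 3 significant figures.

Mass balance: 215.0·11.00 + 20.50·Cₑ = 235.5·26.80
→ Cₑ = (235.5·26.80 − 215.0·11.00) / 20.50 = 192.5 mg/L.

193 mg/L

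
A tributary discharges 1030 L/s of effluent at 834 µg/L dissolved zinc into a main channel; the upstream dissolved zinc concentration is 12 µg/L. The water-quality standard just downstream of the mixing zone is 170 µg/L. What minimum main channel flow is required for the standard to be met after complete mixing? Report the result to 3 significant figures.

4330 L/s

Set C_mix = 170: (Q·12.00 + 1030·834.0) / (Q + 1030) = 170
→ Q = 1030·(834.0 − 170)/(170 − 12.00) = 4329 L/s.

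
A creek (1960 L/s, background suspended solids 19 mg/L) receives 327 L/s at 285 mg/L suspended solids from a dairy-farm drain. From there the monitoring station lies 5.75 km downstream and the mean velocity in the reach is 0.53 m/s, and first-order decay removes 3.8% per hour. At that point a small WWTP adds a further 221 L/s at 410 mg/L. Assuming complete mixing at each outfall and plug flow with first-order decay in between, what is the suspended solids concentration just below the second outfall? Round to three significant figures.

Flow-weighted average: C = (1960·19.00 + 327.0·285.0) / 2287 = 130400/2287 = 57.03 mg/L; combined flow 2287 L/s.
Travel time t = 5.75·1000 / 0.53 = 10850 s = 3.014 h.
3.8%/h lost → k = −ln(1 − 0.038) = 0.03874 h⁻¹.
Decay over the reach: 57.03·exp(−kt) = 57.03·0.8898 = 50.75 mg/L.
At the second outfall, C = (2287·50.75 + 221.0·410.0) / (2287 + 221.0) = 82.41 mg/L.

82.4 mg/L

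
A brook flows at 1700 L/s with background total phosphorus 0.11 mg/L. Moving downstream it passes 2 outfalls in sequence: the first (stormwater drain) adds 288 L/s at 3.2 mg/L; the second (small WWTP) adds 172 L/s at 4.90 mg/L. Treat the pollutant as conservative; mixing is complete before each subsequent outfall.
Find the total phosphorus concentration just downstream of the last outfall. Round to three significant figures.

0.903 mg/L

After outfall 1: Q = 1700 + 288.0 = 1988 L/s; C = (1700·0.1100 + 288.0·3.200)/1988 = 0.5576 mg/L.
After outfall 2: Q = 1988 + 172.0 = 2160 L/s; C = (1988·0.5576 + 172.0·4.900)/2160 = 0.9034 mg/L.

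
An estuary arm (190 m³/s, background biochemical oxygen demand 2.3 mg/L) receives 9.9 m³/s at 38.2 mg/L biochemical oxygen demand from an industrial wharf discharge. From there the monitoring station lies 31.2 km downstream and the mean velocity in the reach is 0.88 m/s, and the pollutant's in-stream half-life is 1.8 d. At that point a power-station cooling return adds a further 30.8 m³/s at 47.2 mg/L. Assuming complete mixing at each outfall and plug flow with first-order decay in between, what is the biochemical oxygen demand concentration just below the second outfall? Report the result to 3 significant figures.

Mass balance: C = (190.0·2.300 + 9.900·38.20) / 199.9 = 815.2/199.9 = 4.078 mg/L; combined flow 199.9 m³/s.
Travel time t = 31.2·1000 / 0.88 = 35450 s = 9.848 h.
Half-life 1.8 d → k = ln 2 / 1.8 = 0.3851 d⁻¹.
Decay over the reach: 4.078·exp(−kt) = 4.078·0.8538 = 3.482 mg/L.
At the second outfall, C = (199.9·3.482 + 30.80·47.20) / (199.9 + 30.80) = 9.319 mg/L.

9.32 mg/L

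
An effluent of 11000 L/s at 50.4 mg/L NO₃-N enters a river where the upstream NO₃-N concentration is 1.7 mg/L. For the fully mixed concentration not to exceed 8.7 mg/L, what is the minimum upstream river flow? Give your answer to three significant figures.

65500 L/s

Set C_mix = 8.7: (Q·1.700 + 11000·50.40) / (Q + 11000) = 8.7
→ Q = 11000·(50.40 − 8.7)/(8.7 − 1.700) = 65530 L/s.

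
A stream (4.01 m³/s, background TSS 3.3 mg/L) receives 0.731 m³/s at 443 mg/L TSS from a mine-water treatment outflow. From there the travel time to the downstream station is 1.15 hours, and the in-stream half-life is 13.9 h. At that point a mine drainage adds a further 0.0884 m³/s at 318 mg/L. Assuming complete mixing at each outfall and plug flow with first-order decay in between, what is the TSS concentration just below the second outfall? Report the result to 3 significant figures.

71.7 mg/L

Mixed concentration C = ΣQC/ΣQ = (4.010·3.300 + 0.7310·443.0) / 4.741 = 337.1/4.741 = 71.10 mg/L; combined flow 4.741 m³/s.
Half-life 13.9 h → k = ln 2 / 13.9 = 0.04987 h⁻¹ = 1.197 d⁻¹.
First-order decay: C = 71.10·exp(−k·t) = 71.10·0.9443 = 67.13 mg/L.
At the second outfall, C = (4.741·67.13 + 0.08840·318.0) / (4.741 + 0.08840) = 71.73 mg/L.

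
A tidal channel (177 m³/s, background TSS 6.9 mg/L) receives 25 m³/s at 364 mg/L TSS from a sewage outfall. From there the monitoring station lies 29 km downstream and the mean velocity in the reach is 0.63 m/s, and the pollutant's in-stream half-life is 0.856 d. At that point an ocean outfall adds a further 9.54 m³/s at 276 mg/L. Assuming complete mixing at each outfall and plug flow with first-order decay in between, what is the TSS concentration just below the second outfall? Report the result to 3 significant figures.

44.1 mg/L

Mixed concentration C = ΣQC/ΣQ = (177.0·6.900 + 25.00·364.0) / 202.0 = 10320/202.0 = 51.10 mg/L; combined flow 202.0 m³/s.
Travel time t = 29·1000 / 0.63 = 46030 s = 12.79 h.
Half-life 0.856 d → k = ln 2 / 0.856 = 0.8098 d⁻¹.
After decay, C = 51.10 × e^(−kt) = 51.10 × 0.6496 = 33.19 mg/L.
At the second outfall, C = (202.0·33.19 + 9.540·276.0) / (202.0 + 9.540) = 44.14 mg/L.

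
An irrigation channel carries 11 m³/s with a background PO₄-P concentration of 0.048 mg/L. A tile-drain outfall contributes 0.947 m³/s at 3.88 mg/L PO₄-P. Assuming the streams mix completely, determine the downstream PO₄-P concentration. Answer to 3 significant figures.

Flow-weighted average: C = (11.00·0.04800 + 0.9470·3.880) / 11.95 = 4.202/11.95 = 0.3518 mg/L.

0.352 mg/L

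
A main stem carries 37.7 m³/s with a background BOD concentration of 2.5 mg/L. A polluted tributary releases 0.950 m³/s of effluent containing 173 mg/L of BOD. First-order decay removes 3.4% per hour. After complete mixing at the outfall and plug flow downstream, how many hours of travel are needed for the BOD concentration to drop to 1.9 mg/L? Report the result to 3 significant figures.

36.4 h

Flow-weighted average: C = (37.70·2.500 + 0.9500·173.0) / 38.65 = 258.6/38.65 = 6.691 mg/L.
3.4%/h lost → k = −ln(1 − 0.034) = 0.03459 h⁻¹.
6.691·exp(−k·t) = 1.9 → t = ln(6.691/1.9)/k = 131000 s = 36.39 h.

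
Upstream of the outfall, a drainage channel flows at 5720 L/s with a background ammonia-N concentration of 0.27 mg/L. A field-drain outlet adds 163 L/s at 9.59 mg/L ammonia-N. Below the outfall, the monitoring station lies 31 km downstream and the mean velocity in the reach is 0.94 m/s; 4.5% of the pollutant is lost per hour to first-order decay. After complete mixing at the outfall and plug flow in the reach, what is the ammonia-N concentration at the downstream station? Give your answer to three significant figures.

0.346 mg/L

Conservation of mass: C = (5720·0.2700 + 163.0·9.590) / 5883 = 3108/5883 = 0.5282 mg/L.
Travel time t = 31·1000 / 0.94 = 32980 s = 9.161 h.
4.5%/h lost → k = −ln(1 − 0.045) = 0.04604 h⁻¹.
Applying C = C₀e^(−kt): 0.5282 × 0.6559 = 0.3464 mg/L.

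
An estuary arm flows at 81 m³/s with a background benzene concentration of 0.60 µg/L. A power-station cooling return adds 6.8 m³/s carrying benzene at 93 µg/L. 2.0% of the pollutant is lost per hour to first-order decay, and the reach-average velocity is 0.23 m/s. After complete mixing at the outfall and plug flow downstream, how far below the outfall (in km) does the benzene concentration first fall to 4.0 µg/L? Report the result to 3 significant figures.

27.1 km

Mass balance: C = (81.00·0.6000 + 6.800·93.00) / 87.80 = 681.0/87.80 = 7.756 µg/L.
2.0%/h lost → k = −ln(1 − 0.02) = 0.02020 h⁻¹.
Set 7.756·exp(−k·t) = 4.0 → t = ln(7.756/4.0)/k = 118000 s = 32.78 h.
Distance = v·t = 0.23·118000 = 27140 m = 27.14 km.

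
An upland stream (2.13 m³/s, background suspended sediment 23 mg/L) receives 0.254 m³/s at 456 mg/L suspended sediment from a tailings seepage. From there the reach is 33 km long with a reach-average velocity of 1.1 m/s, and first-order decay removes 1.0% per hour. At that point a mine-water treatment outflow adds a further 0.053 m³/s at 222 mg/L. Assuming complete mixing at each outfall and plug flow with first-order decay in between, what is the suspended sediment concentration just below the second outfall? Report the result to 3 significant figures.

After mixing, C = (2.130·23.00 + 0.2540·456.0) / 2.384 = 164.8/2.384 = 69.13 mg/L; combined flow 2.384 m³/s.
Travel time t = 33·1000 / 1.1 = 30000 s = 8.333 h.
1.0%/h lost → k = −ln(1 − 0.01) = 0.01005 h⁻¹.
Decay over the reach: 69.13·exp(−kt) = 69.13·0.9197 = 63.58 mg/L.
At the second outfall, C = (2.384·63.58 + 0.05300·222.0) / (2.384 + 0.05300) = 67.02 mg/L.

67.0 mg/L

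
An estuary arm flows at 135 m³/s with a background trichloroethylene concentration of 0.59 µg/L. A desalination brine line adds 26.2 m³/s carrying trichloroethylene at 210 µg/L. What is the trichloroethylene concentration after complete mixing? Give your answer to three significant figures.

34.6 µg/L

Mass balance: C = (135.0·0.5900 + 26.20·210.0) / 161.2 = 5582/161.2 = 34.63 µg/L.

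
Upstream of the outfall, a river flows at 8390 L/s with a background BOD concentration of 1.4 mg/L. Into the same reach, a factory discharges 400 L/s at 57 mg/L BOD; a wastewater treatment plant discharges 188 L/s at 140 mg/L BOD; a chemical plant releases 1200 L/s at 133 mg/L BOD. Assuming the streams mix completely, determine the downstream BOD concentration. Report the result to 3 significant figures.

Conservation of mass: C = (8390·1.400 + 400.0·57.00 + 188.0·140.0 + 1200·133.0) / 10180 = 220500/10180 = 21.66 mg/L.

21.7 mg/L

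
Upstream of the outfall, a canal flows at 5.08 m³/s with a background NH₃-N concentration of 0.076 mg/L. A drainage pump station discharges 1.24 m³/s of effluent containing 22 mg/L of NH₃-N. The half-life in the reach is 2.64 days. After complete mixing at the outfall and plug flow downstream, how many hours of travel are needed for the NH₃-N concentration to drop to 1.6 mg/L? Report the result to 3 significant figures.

Mass balance: C = (5.080·0.07600 + 1.240·22.00) / 6.320 = 27.67/6.320 = 4.378 mg/L.
Half-life 2.64 d → k = ln 2 / 2.64 = 0.2626 d⁻¹.
4.378·exp(−k·t) = 1.6 → t = ln(4.378/1.6)/k = 331200 s = 92.00 h.

92.0 h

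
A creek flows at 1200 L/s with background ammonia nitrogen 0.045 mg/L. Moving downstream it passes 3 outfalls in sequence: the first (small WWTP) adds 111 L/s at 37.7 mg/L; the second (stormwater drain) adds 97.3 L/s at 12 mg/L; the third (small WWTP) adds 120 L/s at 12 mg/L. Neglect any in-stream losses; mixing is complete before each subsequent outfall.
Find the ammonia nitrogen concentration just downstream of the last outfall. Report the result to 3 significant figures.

After outfall 1: Q = 1200 + 111.0 = 1311 L/s; C = (1200·0.04500 + 111.0·37.70)/1311 = 3.233 mg/L.
After outfall 2: Q = 1311 + 97.30 = 1408 L/s; C = (1311·3.233 + 97.30·12.00)/1408 = 3.839 mg/L.
After outfall 3: Q = 1408 + 120.0 = 1528 L/s; C = (1408·3.839 + 120.0·12.00)/1528 = 4.480 mg/L.

4.48 mg/L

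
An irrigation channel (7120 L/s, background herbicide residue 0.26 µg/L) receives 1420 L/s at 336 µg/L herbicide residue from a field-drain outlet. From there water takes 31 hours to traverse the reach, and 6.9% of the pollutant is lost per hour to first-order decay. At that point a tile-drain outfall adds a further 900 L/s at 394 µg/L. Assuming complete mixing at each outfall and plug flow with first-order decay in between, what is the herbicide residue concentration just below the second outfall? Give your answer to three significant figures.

43.1 µg/L

Flow-weighted average: C = (7120·0.2600 + 1420·336.0) / 8540 = 479000/8540 = 56.09 µg/L; combined flow 8540 L/s.
6.9%/h lost → k = −ln(1 − 0.069) = 0.07150 h⁻¹.
Applying C = C₀e^(−kt): 56.09 × 0.1090 = 6.114 µg/L.
Second outfall: C = (8540·6.114 + 900.0·394.0)/9440 = 43.09 µg/L.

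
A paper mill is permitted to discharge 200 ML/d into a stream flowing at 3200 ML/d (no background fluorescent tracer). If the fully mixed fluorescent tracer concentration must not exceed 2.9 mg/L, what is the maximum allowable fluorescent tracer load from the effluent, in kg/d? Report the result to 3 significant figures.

9860 kg/d

Mass balance at the limit: 3200·0 + 200.0·Cₑ = 3400·2.9 → Cₑ = 49.30 mg/L.
200.0 ML/d = 2.315 m³/s. Load = 2.315 m³/s × 49.30 g/m³ × 86 400 s/d = 9860 kg/d.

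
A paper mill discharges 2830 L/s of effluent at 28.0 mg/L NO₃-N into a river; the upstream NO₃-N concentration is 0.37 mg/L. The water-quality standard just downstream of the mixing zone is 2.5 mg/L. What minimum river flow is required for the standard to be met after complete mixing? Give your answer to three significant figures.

Set C_mix = 2.5: (Q·0.3700 + 2830·28.00) / (Q + 2830) = 2.5
→ Q = 2830·(28.00 − 2.5)/(2.5 − 0.3700) = 33880 L/s.

33900 L/s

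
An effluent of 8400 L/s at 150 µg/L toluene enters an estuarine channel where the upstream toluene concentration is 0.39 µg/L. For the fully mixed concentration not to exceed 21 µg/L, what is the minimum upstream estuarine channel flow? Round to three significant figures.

Set C_mix = 21: (Q·0.3900 + 8400·150.0) / (Q + 8400) = 21
→ Q = 8400·(150.0 − 21)/(21 − 0.3900) = 52580 L/s.

52600 L/s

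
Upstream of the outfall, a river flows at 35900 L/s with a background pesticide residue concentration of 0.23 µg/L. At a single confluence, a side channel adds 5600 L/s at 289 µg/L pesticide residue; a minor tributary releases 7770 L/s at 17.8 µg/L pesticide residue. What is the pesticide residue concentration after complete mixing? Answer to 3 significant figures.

35.8 µg/L

Flow-weighted average: C = (35900·0.2300 + 5600·289.0 + 7770·17.80) / 49270 = 1765000/49270 = 35.82 µg/L.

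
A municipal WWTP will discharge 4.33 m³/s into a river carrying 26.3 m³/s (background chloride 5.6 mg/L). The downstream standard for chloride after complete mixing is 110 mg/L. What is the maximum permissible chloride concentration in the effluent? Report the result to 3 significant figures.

744 mg/L

At the limit, (Qr·Cr + Qe·Cₑ)/(Qr + Qe) = 110:
Cₑ = (30.63·110 − 26.30·5.600) / 4.330 = 744.1 mg/L.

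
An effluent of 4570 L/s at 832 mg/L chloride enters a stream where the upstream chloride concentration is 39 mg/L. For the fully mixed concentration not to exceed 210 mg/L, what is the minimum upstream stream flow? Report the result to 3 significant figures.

Set C_mix = 210: (Q·39.00 + 4570·832.0) / (Q + 4570) = 210
→ Q = 4570·(832.0 − 210)/(210 − 39.00) = 16620 L/s.

16600 L/s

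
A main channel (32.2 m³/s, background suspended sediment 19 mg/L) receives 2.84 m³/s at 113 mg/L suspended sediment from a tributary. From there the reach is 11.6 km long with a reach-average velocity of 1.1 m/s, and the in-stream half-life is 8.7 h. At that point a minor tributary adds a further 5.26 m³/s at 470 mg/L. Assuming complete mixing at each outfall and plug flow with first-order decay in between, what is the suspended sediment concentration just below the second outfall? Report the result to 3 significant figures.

79.7 mg/L

Mass balance: C = (32.20·19.00 + 2.840·113.0) / 35.04 = 932.7/35.04 = 26.62 mg/L; combined flow 35.04 m³/s.
Travel time t = 11.6·1000 / 1.1 = 10550 s = 2.929 h.
Half-life 8.7 h → k = ln 2 / 8.7 = 0.07967 h⁻¹ = 1.912 d⁻¹.
Decay over the reach: 26.62·exp(−kt) = 26.62·0.7919 = 21.08 mg/L.
At the second outfall, C = (35.04·21.08 + 5.260·470.0) / (35.04 + 5.260) = 79.67 mg/L.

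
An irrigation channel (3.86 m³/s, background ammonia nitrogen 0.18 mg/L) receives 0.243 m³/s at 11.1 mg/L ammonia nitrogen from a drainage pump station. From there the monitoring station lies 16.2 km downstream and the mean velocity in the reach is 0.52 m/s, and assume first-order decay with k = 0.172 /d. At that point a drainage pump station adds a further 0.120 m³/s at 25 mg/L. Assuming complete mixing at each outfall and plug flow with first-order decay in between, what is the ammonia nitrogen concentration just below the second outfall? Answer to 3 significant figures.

1.47 mg/L

After mixing, C = (3.860·0.1800 + 0.2430·11.10) / 4.103 = 3.392/4.103 = 0.8267 mg/L; combined flow 4.103 m³/s.
Travel time t = 16.2·1000 / 0.52 = 31150 s = 8.654 h.
First-order decay: C = 0.8267·exp(−k·t) = 0.8267·0.9399 = 0.7770 mg/L.
Second outfall: C = (4.103·0.7770 + 0.1200·25.00)/4.223 = 1.465 mg/L.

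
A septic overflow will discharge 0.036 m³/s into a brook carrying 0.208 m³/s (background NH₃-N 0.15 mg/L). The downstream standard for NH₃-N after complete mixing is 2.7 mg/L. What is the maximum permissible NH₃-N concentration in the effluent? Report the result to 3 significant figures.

17.4 mg/L

At the limit, (Qr·Cr + Qe·Cₑ)/(Qr + Qe) = 2.7:
Cₑ = (0.2440·2.7 − 0.2080·0.1500) / 0.03600 = 17.43 mg/L.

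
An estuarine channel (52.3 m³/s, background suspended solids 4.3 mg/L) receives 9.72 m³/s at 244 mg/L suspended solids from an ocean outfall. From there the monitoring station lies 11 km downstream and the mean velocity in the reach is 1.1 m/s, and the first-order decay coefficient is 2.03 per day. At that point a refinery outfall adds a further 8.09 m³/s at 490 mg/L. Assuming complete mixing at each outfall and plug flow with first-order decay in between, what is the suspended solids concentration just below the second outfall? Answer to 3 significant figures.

85.8 mg/L

Conservation of mass: C = (52.30·4.300 + 9.720·244.0) / 62.02 = 2597/62.02 = 41.87 mg/L; combined flow 62.02 m³/s.
Travel time t = 11·1000 / 1.1 = 10000 s = 2.778 h.
After decay, C = 41.87 × e^(−kt) = 41.87 × 0.7906 = 33.10 mg/L.
At the second outfall, C = (62.02·33.10 + 8.090·490.0) / (62.02 + 8.090) = 85.82 mg/L.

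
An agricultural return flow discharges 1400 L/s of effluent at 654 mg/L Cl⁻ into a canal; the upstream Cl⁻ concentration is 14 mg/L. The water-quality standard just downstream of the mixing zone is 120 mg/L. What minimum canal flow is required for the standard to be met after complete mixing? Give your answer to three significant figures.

7050 L/s

Set C_mix = 120: (Q·14.00 + 1400·654.0) / (Q + 1400) = 120
→ Q = 1400·(654.0 − 120)/(120 − 14.00) = 7053 L/s.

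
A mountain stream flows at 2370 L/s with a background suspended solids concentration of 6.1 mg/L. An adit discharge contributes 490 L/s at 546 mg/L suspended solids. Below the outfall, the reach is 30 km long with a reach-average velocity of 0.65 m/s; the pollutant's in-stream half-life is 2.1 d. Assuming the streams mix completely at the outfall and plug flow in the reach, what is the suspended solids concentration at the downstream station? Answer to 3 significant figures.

82.7 mg/L

Mass balance: C = (2370·6.100 + 490.0·546.0) / 2860 = 282000/2860 = 98.60 mg/L.
Travel time t = 30·1000 / 0.65 = 46150 s = 12.82 h.
Half-life 2.1 d → k = ln 2 / 2.1 = 0.3301 d⁻¹.
Applying C = C₀e^(−kt): 98.60 × 0.8384 = 82.66 mg/L.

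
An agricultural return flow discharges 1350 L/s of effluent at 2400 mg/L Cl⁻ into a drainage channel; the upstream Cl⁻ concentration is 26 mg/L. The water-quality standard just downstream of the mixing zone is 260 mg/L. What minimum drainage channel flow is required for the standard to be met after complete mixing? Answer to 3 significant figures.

12300 L/s

Set C_mix = 260: (Q·26.00 + 1350·2400) / (Q + 1350) = 260
→ Q = 1350·(2400 − 260)/(260 − 26.00) = 12350 L/s.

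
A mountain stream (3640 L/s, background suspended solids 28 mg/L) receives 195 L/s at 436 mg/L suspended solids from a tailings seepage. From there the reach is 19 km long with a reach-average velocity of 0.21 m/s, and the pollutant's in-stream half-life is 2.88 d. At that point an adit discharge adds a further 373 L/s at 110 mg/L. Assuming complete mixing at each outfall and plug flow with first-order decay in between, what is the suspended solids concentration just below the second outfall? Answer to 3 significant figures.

Mixed concentration C = ΣQC/ΣQ = (3640·28.00 + 195.0·436.0) / 3835 = 186900/3835 = 48.75 mg/L; combined flow 3835 L/s.
Travel time t = 19·1000 / 0.21 = 90480 s = 25.13 h.
Half-life 2.88 d → k = ln 2 / 2.88 = 0.2407 d⁻¹.
After decay, C = 48.75 × e^(−kt) = 48.75 × 0.7772 = 37.89 mg/L.
At the second outfall, C = (3835·37.89 + 373.0·110.0) / (3835 + 373.0) = 44.28 mg/L.

44.3 mg/L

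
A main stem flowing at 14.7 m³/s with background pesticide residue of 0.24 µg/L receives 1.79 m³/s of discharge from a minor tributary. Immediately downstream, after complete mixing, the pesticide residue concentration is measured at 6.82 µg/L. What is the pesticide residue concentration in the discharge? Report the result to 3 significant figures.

Mass balance: 14.70·0.2400 + 1.790·Cₑ = 16.49·6.820
→ Cₑ = (16.49·6.820 − 14.70·0.2400) / 1.790 = 60.86 µg/L.

60.9 µg/L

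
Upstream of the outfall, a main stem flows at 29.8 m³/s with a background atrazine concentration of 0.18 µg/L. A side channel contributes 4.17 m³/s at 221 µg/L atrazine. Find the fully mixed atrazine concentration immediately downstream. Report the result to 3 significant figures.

27.3 µg/L

Conservation of mass: C = (29.80·0.1800 + 4.170·221.0) / 33.97 = 926.9/33.97 = 27.29 µg/L.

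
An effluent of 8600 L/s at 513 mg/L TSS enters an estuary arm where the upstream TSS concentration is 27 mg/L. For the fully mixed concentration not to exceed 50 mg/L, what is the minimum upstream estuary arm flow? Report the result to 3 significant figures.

Set C_mix = 50: (Q·27.00 + 8600·513.0) / (Q + 8600) = 50
→ Q = 8600·(513.0 − 50)/(50 − 27.00) = 173100 L/s.

173000 L/s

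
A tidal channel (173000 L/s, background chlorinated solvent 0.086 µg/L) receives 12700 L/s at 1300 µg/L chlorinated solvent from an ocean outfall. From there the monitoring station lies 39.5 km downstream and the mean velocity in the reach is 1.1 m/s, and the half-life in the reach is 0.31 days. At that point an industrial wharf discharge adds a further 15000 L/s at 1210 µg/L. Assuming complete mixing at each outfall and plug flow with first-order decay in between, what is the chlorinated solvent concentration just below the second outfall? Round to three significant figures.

123 µg/L

Mixed concentration C = ΣQC/ΣQ = (173000·0.08600 + 12700·1300) / 185700 = 16520000/185700 = 88.99 µg/L; combined flow 185700 L/s.
Travel time t = 39.5·1000 / 1.1 = 35910 s = 9.975 h.
Half-life 0.31 d → k = ln 2 / 0.31 = 2.236 d⁻¹.
Applying C = C₀e^(−kt): 88.99 × 0.3948 = 35.13 µg/L.
At the second outfall, C = (185700·35.13 + 15000·1210) / (185700 + 15000) = 122.9 µg/L.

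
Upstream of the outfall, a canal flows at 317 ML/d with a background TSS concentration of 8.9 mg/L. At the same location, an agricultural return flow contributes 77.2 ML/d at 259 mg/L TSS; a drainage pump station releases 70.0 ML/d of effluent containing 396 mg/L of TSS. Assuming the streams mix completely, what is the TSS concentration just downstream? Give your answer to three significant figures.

109 mg/L

Mass balance: C = (317.0·8.900 + 77.20·259.0 + 70.00·396.0) / 464.2 = 50540/464.2 = 108.9 mg/L.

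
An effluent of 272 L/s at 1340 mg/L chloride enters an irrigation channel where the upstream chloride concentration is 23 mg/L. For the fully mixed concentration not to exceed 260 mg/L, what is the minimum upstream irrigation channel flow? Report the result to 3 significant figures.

Set C_mix = 260: (Q·23.00 + 272.0·1340) / (Q + 272.0) = 260
→ Q = 272.0·(1340 − 260)/(260 − 23.00) = 1239 L/s.

1240 L/s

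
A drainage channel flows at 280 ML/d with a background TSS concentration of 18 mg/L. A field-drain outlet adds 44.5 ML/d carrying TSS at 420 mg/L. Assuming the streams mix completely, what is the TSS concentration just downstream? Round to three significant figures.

Conservation of mass: C = (280.0·18.00 + 44.50·420.0) / 324.5 = 23730/324.5 = 73.13 mg/L.

73.1 mg/L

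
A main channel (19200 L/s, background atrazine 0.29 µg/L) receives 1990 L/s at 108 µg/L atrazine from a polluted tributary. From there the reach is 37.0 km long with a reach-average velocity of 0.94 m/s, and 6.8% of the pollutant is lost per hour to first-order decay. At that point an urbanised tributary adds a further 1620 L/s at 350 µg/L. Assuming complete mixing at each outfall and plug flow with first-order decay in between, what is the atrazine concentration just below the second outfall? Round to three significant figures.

29.3 µg/L

Mass balance: C = (19200·0.2900 + 1990·108.0) / 21190 = 220500/21190 = 10.41 µg/L; combined flow 21190 L/s.
Travel time t = 37.0·1000 / 0.94 = 39360 s = 10.93 h.
6.8%/h lost → k = −ln(1 − 0.068) = 0.07042 h⁻¹.
After decay, C = 10.41 × e^(−kt) = 10.41 × 0.4630 = 4.818 µg/L.
Second outfall: C = (21190·4.818 + 1620·350.0)/22810 = 29.33 µg/L.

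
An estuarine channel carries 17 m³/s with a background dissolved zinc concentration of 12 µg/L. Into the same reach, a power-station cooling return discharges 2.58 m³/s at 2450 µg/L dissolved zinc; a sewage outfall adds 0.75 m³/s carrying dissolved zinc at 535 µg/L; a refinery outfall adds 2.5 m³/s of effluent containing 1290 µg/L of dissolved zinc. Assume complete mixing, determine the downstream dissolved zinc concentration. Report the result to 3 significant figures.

445 µg/L

Flow-weighted average: C = (17.00·12.00 + 2.580·2450 + 0.7500·535.0 + 2.500·1290) / 22.83 = 10150/22.83 = 444.6 µg/L.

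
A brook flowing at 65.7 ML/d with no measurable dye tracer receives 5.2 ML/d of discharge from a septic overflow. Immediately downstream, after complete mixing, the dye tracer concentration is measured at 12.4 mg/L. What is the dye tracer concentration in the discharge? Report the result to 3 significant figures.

Mass balance: 65.70·0 + 5.200·Cₑ = 70.90·12.40
→ Cₑ = (70.90·12.40 − 65.70·0) / 5.200 = 169.1 mg/L.

169 mg/L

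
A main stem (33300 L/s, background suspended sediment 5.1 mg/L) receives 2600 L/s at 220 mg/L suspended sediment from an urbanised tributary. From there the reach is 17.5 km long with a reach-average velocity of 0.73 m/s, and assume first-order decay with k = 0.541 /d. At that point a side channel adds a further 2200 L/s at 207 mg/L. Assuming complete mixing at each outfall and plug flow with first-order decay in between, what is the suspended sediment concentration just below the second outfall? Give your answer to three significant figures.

Flow-weighted average: C = (33300·5.100 + 2600·220.0) / 35900 = 741800/35900 = 20.66 mg/L; combined flow 35900 L/s.
Travel time t = 17.5·1000 / 0.73 = 23970 s = 6.659 h.
Applying C = C₀e^(−kt): 20.66 × 0.8606 = 17.78 mg/L.
Second outfall: C = (35900·17.78 + 2200·207.0)/38100 = 28.71 mg/L.

28.7 mg/L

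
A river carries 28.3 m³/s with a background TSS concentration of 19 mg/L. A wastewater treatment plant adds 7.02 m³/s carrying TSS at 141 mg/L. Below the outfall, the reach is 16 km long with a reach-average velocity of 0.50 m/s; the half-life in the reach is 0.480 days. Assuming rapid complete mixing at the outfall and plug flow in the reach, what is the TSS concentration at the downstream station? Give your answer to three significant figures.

Mass balance: C = (28.30·19.00 + 7.020·141.0) / 35.32 = 1528/35.32 = 43.25 mg/L.
Travel time t = 16·1000 / 0.50 = 32000 s = 8.889 h.
Half-life 0.480 d → k = ln 2 / 0.480 = 1.444 d⁻¹.
First-order decay: C = 43.25·exp(−k·t) = 43.25·0.5858 = 25.33 mg/L.

25.3 mg/L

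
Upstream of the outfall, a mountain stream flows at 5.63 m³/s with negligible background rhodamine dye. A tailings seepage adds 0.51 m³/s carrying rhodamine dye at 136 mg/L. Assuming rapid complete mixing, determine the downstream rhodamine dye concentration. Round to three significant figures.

11.3 mg/L

Flow-weighted average: C = (5.630·0 + 0.5100·136.0) / 6.140 = 69.36/6.140 = 11.30 mg/L.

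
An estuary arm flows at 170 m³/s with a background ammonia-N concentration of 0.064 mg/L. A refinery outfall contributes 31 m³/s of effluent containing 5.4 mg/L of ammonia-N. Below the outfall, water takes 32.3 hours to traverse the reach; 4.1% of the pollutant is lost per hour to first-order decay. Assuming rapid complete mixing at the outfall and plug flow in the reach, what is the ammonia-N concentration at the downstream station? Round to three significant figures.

0.229 mg/L

Mixed concentration C = ΣQC/ΣQ = (170.0·0.06400 + 31.00·5.400) / 201.0 = 178.3/201.0 = 0.8870 mg/L.
4.1%/h lost → k = −ln(1 − 0.041) = 0.04186 h⁻¹.
Applying C = C₀e^(−kt): 0.8870 × 0.2587 = 0.2294 mg/L.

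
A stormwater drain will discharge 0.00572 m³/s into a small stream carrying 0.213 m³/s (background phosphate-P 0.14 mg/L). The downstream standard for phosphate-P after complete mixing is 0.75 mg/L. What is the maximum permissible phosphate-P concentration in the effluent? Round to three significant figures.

23.5 mg/L

At the limit, (Qr·Cr + Qe·Cₑ)/(Qr + Qe) = 0.75:
Cₑ = (0.2187·0.75 − 0.2130·0.1400) / 0.005720 = 23.47 mg/L.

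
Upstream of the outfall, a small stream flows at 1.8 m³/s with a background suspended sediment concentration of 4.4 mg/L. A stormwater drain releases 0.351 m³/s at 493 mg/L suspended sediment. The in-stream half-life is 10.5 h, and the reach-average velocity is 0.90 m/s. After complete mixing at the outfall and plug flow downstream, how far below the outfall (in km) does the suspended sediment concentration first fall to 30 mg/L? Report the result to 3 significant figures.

Conservation of mass: C = (1.800·4.400 + 0.3510·493.0) / 2.151 = 181.0/2.151 = 84.13 mg/L.
Half-life 10.5 h → k = ln 2 / 10.5 = 0.06601 h⁻¹ = 1.584 d⁻¹.
Set 84.13·exp(−k·t) = 30 → t = ln(84.13/30)/k = 56230 s = 15.62 h.
Distance = v·t = 0.90·56230 = 50610 m = 50.61 km.

50.6 km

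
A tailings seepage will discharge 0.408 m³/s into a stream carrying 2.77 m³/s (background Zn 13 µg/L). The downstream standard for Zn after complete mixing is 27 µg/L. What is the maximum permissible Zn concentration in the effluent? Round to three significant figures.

At the limit, (Qr·Cr + Qe·Cₑ)/(Qr + Qe) = 27:
Cₑ = (3.178·27 − 2.770·13.00) / 0.4080 = 122.0 µg/L.

122 µg/L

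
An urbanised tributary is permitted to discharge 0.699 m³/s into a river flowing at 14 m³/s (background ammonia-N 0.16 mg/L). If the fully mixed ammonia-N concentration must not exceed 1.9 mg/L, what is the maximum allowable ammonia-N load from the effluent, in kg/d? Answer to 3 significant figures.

Mass balance at the limit: 14.00·0.1600 + 0.6990·Cₑ = 14.70·1.9 → Cₑ = 36.75 mg/L.
Load = 0.6990 m³/s × 36.75 g/m³ × 86 400 s/d = 2219 kg/d.

2220 kg/d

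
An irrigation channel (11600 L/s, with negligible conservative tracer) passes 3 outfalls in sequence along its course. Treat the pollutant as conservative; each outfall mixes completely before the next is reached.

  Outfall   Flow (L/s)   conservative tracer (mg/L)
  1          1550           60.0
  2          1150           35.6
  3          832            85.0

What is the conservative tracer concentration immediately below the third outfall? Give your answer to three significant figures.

13.5 mg/L

Outfall 1: combined Q = 13150 L/s; C = (11600·0 + 1550·60.00)/13150 = 7.072 mg/L.
Outfall 2: combined Q = 14300 L/s; C = (13150·7.072 + 1150·35.60)/14300 = 9.366 mg/L.
Outfall 3: combined Q = 15130 L/s; C = (14300·9.366 + 832.0·85.00)/15130 = 13.52 mg/L.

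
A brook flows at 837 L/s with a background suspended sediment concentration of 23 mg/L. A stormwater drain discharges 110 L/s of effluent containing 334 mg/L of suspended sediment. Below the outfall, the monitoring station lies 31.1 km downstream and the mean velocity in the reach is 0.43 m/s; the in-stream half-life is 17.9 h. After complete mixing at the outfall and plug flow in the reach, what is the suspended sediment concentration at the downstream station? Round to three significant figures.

27.2 mg/L

Mass balance: C = (837.0·23.00 + 110.0·334.0) / 947.0 = 55990/947.0 = 59.12 mg/L.
Travel time t = 31.1·1000 / 0.43 = 72330 s = 20.09 h.
Half-life 17.9 h → k = ln 2 / 17.9 = 0.03872 h⁻¹ = 0.9294 d⁻¹.
Decay over the reach: 59.12·exp(−kt) = 59.12·0.4593 = 27.16 mg/L.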